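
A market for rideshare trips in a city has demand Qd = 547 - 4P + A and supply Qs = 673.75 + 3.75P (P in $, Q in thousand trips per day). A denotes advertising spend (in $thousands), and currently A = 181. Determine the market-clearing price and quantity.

P* = 7, Q* = 700

With A = 181, demand is Qd = 728 - 4P.
Set Qd = Qs: 728 - 4P = 673.75 + 3.75P, so 54.25 = 7.75P and P* = 7.
Substitute back: Q* = 728 - 4(7) = 700.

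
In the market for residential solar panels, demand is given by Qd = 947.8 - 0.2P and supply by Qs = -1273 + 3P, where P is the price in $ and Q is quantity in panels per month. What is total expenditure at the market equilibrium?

At equilibrium Qd = Qs, so 947.8 - 0.2P = -1273 + 3P; collecting terms, 2220.8 = 3.2P and P* = 694.
Then Q* = 947.8 - 0.2(694) = 809.
Total expenditure = P* × Q* = 694 × 809 = 561446.

Total expenditure = 561446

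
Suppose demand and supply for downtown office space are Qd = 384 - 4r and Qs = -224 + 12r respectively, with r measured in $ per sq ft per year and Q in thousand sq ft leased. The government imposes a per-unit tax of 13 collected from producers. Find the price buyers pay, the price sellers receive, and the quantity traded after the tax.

r_b = 47.75, r_s = 34.75, Q = 193

With a tax of 13 on producers, they supply based on the net price r_s = r_b - 13, so Qs = -380 + 12r_b.
Set Qd = Qs: 384 - 4r_b = -380 + 12r_b, so 764 = 16r_b and r_b = 47.75.
So r_s = 34.75 and the quantity traded is Q = 384 - 4(47.75) = 193.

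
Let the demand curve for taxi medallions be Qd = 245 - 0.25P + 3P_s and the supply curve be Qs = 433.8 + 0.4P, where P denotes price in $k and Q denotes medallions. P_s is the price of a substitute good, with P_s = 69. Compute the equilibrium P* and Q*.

With P_s = 69, demand is Qd = 452 - 0.25P.
Equating demand and supply, 452 - 0.25P = 433.8 + 0.4P gives 0.65P = 18.2, so P* = 28.
Substitute back: Q* = 452 - 0.25(28) = 445.

P* = 28, Q* = 445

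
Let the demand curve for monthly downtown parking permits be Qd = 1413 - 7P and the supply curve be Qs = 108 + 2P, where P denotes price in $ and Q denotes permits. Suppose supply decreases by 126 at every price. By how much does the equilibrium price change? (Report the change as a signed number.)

Equating demand and supply, 1413 - 7P = 108 + 2P gives 9P = 1305, so P* = 145.
Plugging P* into demand: Q* = 1413 - 7(145) = 398.
After the shift, supply is Qs = -18 + 2P.
New equilibrium: 1431 = 9P, so P = 159 and Q = 300.
ΔP = 159 - 145 = 14.

ΔP = 14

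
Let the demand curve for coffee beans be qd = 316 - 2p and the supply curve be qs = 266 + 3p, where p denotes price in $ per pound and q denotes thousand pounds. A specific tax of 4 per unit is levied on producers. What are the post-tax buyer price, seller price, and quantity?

The tax drives a wedge p_b - p_s = 4. Substituting p_s = p_b - 4 into supply: qs = 254 + 3p_b.
Market clearing requires 316 - 2p_b = 254 + 3p_b; hence 62 = 5p_b and p_b = 12.4.
So p_s = 8.4 and the quantity traded is q = 316 - 2(12.4) = 291.2.

p_b = 12.4, p_s = 8.4, q = 291.2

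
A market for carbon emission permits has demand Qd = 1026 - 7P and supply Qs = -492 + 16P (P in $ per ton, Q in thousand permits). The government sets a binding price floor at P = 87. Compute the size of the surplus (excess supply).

At P = 87: Qd = 417 and Qs = 900.
Surplus = Qs - Qd = 900 - 417 = 483.

Surplus = 483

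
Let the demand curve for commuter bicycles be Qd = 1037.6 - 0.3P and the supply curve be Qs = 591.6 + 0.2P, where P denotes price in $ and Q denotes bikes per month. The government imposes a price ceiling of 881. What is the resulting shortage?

Shortage = 5.5

With P fixed at 881, quantity demanded is 773.3 and quantity supplied is 767.8.
Shortage = Qd - Qs = 773.3 - 767.8 = 5.5.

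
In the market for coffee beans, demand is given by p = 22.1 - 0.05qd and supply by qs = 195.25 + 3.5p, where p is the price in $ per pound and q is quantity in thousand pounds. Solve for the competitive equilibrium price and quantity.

p* = 10.5, q* = 232

Rewriting in direct form: qd = 442 - 20p.
Equating demand and supply, 442 - 20p = 195.25 + 3.5p gives 23.5p = 246.75, so p* = 10.5.
Then q* = 442 - 20(10.5) = 232.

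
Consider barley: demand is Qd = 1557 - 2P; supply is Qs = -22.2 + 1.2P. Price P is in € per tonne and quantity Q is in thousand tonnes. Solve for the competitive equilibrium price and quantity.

At equilibrium Qd = Qs, so 1557 - 2P = -22.2 + 1.2P; collecting terms, 1579.2 = 3.2P and P* = 493.5.
Then Q* = 1557 - 2(493.5) = 570.

P* = 493.5, Q* = 570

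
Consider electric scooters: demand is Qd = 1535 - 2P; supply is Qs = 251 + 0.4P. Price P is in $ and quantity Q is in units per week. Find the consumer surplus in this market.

Consumer surplus = 54056.25

At equilibrium Qd = Qs, so 1535 - 2P = 251 + 0.4P; collecting terms, 1284 = 2.4P and P* = 535.
Substitute back: Q* = 1535 - 2(535) = 465.
Demand choke price (Qd = 0): P = 1535/2 = 767.5. Consumer surplus = ½ × (767.5 - 535) × 465 = 54056.25.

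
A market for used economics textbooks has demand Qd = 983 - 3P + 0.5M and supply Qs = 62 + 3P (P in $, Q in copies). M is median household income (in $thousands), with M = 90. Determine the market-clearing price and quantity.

P* = 161, Q* = 545

With M = 90, demand is Qd = 1028 - 3P.
Equating demand and supply, 1028 - 3P = 62 + 3P gives 6P = 966, so P* = 161.
Substitute back: Q* = 1028 - 3(161) = 545.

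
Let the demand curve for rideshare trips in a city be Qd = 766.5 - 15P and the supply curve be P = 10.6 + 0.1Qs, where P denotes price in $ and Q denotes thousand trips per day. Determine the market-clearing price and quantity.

P* = 34.9, Q* = 243

Rewriting in direct form: Qs = -106 + 10P.
Set Qd = Qs: 766.5 - 15P = -106 + 10P, so 872.5 = 25P and P* = 34.9.
Then Q* = 766.5 - 15(34.9) = 243.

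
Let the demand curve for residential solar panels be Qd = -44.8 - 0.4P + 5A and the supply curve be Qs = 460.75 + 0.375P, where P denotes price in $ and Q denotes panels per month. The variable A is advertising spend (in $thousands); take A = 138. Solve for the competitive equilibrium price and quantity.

With A = 138, demand is Qd = 645.2 - 0.4P.
At equilibrium Qd = Qs, so 645.2 - 0.4P = 460.75 + 0.375P; collecting terms, 184.45 = 0.775P and P* = 238.
Substitute back: Q* = 645.2 - 0.4(238) = 550.

P* = 238, Q* = 550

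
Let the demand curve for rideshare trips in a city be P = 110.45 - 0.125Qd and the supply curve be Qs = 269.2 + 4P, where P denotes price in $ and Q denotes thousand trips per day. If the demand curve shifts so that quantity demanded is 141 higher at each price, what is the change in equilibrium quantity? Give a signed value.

Inverting to quantity form: Qd = 883.6 - 8P.
Set Qd = Qs: 883.6 - 8P = 269.2 + 4P, so 614.4 = 12P and P* = 51.2.
Plugging P* into demand: Q* = 883.6 - 8(51.2) = 474.
After the shift, demand is Qd = 1024.6 - 8P.
New equilibrium: 755.4 = 12P, so P = 62.95 and Q = 521.
ΔQ = 521 - 474 = 47.

ΔQ = 47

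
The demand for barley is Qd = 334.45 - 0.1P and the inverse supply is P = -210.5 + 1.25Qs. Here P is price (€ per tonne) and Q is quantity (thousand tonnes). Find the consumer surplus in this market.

Inverting to quantity form: Qs = 168.4 + 0.8P.
The market clears where 334.45 - 0.1P = 168.4 + 0.8P. Rearranging, 0.9P = 166.05, hence P* = 184.5.
Substitute back: Q* = 334.45 - 0.1(184.5) = 316.
Demand choke price (Qd = 0): P = 334.45/0.1 = 3344.5. Consumer surplus = ½ × (3344.5 - 184.5) × 316 = 499280.

Consumer surplus = 499280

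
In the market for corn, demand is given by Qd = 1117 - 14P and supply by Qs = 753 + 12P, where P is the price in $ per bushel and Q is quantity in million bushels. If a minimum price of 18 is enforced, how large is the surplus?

Surplus = 104

At P = 18: Qd = 865 and Qs = 969.
Surplus = Qs - Qd = 969 - 865 = 104.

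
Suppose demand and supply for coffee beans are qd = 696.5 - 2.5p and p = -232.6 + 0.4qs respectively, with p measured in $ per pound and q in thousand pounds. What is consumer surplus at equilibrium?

Rewriting in direct form: qs = 581.5 + 2.5p.
Set qd = qs: 696.5 - 2.5p = 581.5 + 2.5p, so 115 = 5p and p* = 23.
Plugging p* into demand: q* = 696.5 - 2.5(23) = 639.
Demand choke price (qd = 0): p = 696.5/2.5 = 278.6. Consumer surplus = ½ × (278.6 - 23) × 639 = 81664.2.

Consumer surplus = 81664.2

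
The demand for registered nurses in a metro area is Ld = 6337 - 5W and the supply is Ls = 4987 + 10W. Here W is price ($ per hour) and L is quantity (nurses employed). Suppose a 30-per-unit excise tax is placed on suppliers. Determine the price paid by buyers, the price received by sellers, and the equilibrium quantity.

With a tax of 30 on suppliers, they supply based on the net price W_s = W_b - 30, so Ls = 4687 + 10W_b.
Market clearing requires 6337 - 5W_b = 4687 + 10W_b; hence 1650 = 15W_b and W_b = 110.
So W_s = 80 and the quantity traded is L = 6337 - 5(110) = 5787.

W_b = 110, W_s = 80, L = 5787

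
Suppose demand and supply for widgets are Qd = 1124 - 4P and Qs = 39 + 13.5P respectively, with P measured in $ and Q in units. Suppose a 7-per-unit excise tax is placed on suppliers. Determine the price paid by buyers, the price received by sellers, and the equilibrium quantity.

Suppliers keep P_s = P_b - 7 per unit, so supply in terms of the buyer price is Qs = -55.5 + 13.5P_b.
Set Qd = Qs: 1124 - 4P_b = -55.5 + 13.5P_b, so 1179.5 = 17.5P_b and P_b = 67.4.
So P_s = 60.4 and the quantity traded is Q = 1124 - 4(67.4) = 854.4.

P_b = 67.4, P_s = 60.4, Q = 854.4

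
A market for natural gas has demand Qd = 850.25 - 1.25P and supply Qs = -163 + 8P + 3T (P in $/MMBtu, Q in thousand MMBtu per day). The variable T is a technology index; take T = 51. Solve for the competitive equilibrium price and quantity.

With T = 51, supply is Qs = -10 + 8P.
Set Qd = Qs: 850.25 - 1.25P = -10 + 8P, so 860.25 = 9.25P and P* = 93.
From the demand curve, Q* = 850.25 - 1.25(93) = 734.

P* = 93, Q* = 734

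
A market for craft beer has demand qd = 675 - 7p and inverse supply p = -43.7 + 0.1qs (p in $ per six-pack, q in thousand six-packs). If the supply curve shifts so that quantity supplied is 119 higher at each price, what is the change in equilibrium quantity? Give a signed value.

Δq = 49

Rewriting in direct form: qs = 437 + 10p.
Set qd = qs: 675 - 7p = 437 + 10p, so 238 = 17p and p* = 14.
Substitute back: q* = 675 - 7(14) = 577.
After the shift, supply is qs = 556 + 10p.
Re-solving, 17p = 119 gives p = 7 and q = 626.
Δq = 626 - 577 = 49.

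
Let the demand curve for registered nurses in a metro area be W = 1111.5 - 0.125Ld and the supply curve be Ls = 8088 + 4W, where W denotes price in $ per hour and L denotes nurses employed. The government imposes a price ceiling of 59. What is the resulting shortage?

Inverting to quantity form: Ld = 8892 - 8W.
Evaluating both curves at the ceiling price 59 gives Ld = 8420, Ls = 8324.
Shortage = Ld - Ls = 8420 - 8324 = 96.

Shortage = 96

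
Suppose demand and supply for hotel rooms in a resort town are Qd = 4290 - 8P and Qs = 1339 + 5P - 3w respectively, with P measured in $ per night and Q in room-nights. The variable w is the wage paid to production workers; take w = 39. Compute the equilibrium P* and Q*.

P* = 236, Q* = 2402

With w = 39, supply is Qs = 1222 + 5P.
The market clears where 4290 - 8P = 1222 + 5P. Rearranging, 13P = 3068, hence P* = 236.
Plugging P* into demand: Q* = 4290 - 8(236) = 2402.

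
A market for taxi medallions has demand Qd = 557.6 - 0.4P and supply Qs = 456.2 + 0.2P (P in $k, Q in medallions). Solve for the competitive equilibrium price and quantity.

Equating demand and supply, 557.6 - 0.4P = 456.2 + 0.2P gives 0.6P = 101.4, so P* = 169.
Then Q* = 557.6 - 0.4(169) = 490.

P* = 169, Q* = 490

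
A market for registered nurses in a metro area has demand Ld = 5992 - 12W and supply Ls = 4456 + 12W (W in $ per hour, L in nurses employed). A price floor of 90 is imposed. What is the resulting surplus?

Surplus = 624

Evaluating both curves at the floor price 90 gives Ld = 4912, Ls = 5536.
Surplus = Ls - Ld = 5536 - 4912 = 624.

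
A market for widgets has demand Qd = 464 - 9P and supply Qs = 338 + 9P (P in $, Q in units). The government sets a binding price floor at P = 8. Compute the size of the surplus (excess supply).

Evaluating both curves at the floor price 8 gives Qd = 392, Qs = 410.
Surplus = Qs - Qd = 410 - 392 = 18.

Surplus = 18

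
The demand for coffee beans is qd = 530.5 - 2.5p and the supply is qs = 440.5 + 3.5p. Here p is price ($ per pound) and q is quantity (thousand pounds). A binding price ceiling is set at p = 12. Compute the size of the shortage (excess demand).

Shortage = 18

With p fixed at 12, quantity demanded is 500.5 and quantity supplied is 482.5.
Shortage = qd - qs = 500.5 - 482.5 = 18.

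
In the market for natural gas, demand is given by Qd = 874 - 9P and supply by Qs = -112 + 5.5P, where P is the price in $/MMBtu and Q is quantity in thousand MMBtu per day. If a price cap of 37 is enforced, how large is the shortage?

With P fixed at 37, quantity demanded is 541 and quantity supplied is 91.5.
Shortage = Qd - Qs = 541 - 91.5 = 449.5.

Shortage = 449.5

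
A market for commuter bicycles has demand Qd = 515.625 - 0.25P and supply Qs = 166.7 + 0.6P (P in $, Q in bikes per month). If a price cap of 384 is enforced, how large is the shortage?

Shortage = 22.525

Evaluating both curves at the ceiling price 384 gives Qd = 419.625, Qs = 397.1.
Shortage = Qd - Qs = 419.625 - 397.1 = 22.525.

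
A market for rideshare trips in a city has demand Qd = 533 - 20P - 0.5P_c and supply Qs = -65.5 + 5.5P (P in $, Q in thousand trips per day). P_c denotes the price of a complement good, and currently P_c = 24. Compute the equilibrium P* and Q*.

P* = 23, Q* = 61

With P_c = 24, demand is Qd = 521 - 20P.
Equating demand and supply, 521 - 20P = -65.5 + 5.5P gives 25.5P = 586.5, so P* = 23.
From the demand curve, Q* = 521 - 20(23) = 61.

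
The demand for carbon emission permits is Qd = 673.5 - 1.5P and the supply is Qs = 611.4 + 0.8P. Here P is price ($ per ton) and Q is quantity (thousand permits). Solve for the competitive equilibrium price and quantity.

P* = 27, Q* = 633

Equating demand and supply, 673.5 - 1.5P = 611.4 + 0.8P gives 2.3P = 62.1, so P* = 27.
Plugging P* into demand: Q* = 673.5 - 1.5(27) = 633.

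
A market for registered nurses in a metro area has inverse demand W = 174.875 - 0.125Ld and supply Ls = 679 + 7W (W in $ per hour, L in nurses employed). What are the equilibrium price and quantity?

Solving each curve for L: Ld = 1399 - 8W.
At equilibrium Ld = Ls, so 1399 - 8W = 679 + 7W; collecting terms, 720 = 15W and W* = 48.
Then L* = 1399 - 8(48) = 1015.

W* = 48, L* = 1015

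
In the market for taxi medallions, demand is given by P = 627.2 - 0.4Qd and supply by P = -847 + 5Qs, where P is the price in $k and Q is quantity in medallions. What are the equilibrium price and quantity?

P* = 518, Q* = 273

Rewriting in direct form: Qd = 1568 - 2.5P and Qs = 169.4 + 0.2P.
Equating demand and supply, 1568 - 2.5P = 169.4 + 0.2P gives 2.7P = 1398.6, so P* = 518.
Then Q* = 1568 - 2.5(518) = 273.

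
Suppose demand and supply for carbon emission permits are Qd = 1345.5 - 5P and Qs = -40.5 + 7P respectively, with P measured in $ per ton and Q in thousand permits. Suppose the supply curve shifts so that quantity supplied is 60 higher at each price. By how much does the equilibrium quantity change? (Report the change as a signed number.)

The market clears where 1345.5 - 5P = -40.5 + 7P. Rearranging, 12P = 1386, hence P* = 115.5.
From the demand curve, Q* = 1345.5 - 5(115.5) = 768.
After the shift, supply is Qs = 19.5 + 7P.
The new intersection has 1326 = 12P, i.e. P = 110.5, Q = 793.
ΔQ = 793 - 768 = 25.

ΔQ = 25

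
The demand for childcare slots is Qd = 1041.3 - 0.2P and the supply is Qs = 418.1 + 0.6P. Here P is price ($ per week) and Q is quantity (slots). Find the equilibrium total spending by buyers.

Equating demand and supply, 1041.3 - 0.2P = 418.1 + 0.6P gives 0.8P = 623.2, so P* = 779.
Plugging P* into demand: Q* = 1041.3 - 0.2(779) = 885.5.
Total spending by buyers = P* × Q* = 779 × 885.5 = 689804.5.

Total spending by buyers = 689804.5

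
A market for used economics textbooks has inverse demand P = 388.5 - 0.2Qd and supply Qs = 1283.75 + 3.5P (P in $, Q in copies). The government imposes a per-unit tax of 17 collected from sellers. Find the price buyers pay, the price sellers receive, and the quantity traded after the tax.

P_b = 84.5, P_s = 67.5, Q = 1520

Solving each curve for Q: Qd = 1942.5 - 5P.
With a tax of 17 on sellers, they supply based on the net price P_s = P_b - 17, so Qs = 1224.25 + 3.5P_b.
Equate demand and the shifted supply: 1942.5 - 5P_b = 1224.25 + 3.5P_b, giving 8.5P_b = 718.25, so P_b = 84.5.
So P_s = 67.5 and the quantity traded is Q = 1942.5 - 5(84.5) = 1520.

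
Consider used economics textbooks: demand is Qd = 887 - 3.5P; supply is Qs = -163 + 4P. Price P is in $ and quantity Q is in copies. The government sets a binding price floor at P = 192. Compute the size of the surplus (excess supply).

Surplus = 390

With P fixed at 192, quantity demanded is 215 and quantity supplied is 605.
Surplus = Qs - Qd = 605 - 215 = 390.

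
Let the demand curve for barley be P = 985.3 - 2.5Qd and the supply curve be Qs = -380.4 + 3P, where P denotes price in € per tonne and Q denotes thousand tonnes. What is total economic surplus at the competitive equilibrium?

Rewriting in direct form: Qd = 394.12 - 0.4P.
Equating demand and supply, 394.12 - 0.4P = -380.4 + 3P gives 3.4P = 774.52, so P* = 227.8.
Substitute back: Q* = 394.12 - 0.4(227.8) = 303.
Demand choke price = 985.3; supply choke price = 126.8. CS = ½(985.3 - 227.8)(303) = 114761.25; PS = ½(227.8 - 126.8)(303) = 15301.5. Total surplus = 130062.75.

Total surplus = 130062.75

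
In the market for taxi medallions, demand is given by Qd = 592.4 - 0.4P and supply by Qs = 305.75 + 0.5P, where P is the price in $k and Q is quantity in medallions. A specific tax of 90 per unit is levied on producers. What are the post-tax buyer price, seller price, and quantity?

P_b = 368.5, P_s = 278.5, Q = 445

The tax drives a wedge P_b - P_s = 90. Substituting P_s = P_b - 90 into supply: Qs = 260.75 + 0.5P_b.
Market clearing requires 592.4 - 0.4P_b = 260.75 + 0.5P_b; hence 331.65 = 0.9P_b and P_b = 368.5.
So P_s = 278.5 and the quantity traded is Q = 592.4 - 0.4(368.5) = 445.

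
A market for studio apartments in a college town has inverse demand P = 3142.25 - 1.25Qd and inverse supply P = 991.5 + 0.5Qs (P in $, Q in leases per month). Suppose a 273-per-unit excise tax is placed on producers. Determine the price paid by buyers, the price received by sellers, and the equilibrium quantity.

Rewriting in direct form: Qd = 2513.8 - 0.8P and Qs = -1983 + 2P.
The tax drives a wedge P_b - P_s = 273. Substituting P_s = P_b - 273 into supply: Qs = -2529 + 2P_b.
Market clearing requires 2513.8 - 0.8P_b = -2529 + 2P_b; hence 5042.8 = 2.8P_b and P_b = 1801.
Then P_s = 1801 - 273 = 1528 and Q = 2513.8 - 0.8(1801) = 1073.

P_b = 1801, P_s = 1528, Q = 1073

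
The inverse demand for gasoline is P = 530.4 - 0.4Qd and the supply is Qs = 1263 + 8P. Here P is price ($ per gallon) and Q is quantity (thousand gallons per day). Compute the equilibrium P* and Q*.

Solving each curve for Q: Qd = 1326 - 2.5P.
At equilibrium Qd = Qs, so 1326 - 2.5P = 1263 + 8P; collecting terms, 63 = 10.5P and P* = 6.
From the demand curve, Q* = 1326 - 2.5(6) = 1311.

P* = 6, Q* = 1311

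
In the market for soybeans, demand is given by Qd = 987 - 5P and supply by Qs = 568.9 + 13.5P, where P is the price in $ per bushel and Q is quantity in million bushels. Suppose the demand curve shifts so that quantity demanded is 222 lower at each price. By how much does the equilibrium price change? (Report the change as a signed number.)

ΔP = -12

At equilibrium Qd = Qs, so 987 - 5P = 568.9 + 13.5P; collecting terms, 418.1 = 18.5P and P* = 22.6.
Plugging P* into demand: Q* = 987 - 5(22.6) = 874.
After the shift, demand is Qd = 765 - 5P.
The new intersection has 196.1 = 18.5P, i.e. P = 10.6, Q = 712.
ΔP = 10.6 - 22.6 = -12.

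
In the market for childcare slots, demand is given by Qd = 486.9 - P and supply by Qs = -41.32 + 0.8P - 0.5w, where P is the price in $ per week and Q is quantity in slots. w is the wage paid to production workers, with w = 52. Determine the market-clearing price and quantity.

P* = 307.9, Q* = 179

With w = 52, supply is Qs = -67.32 + 0.8P.
At equilibrium Qd = Qs, so 486.9 - P = -67.32 + 0.8P; collecting terms, 554.22 = 1.8P and P* = 307.9.
Plugging P* into demand: Q* = 486.9 - 307.9 = 179.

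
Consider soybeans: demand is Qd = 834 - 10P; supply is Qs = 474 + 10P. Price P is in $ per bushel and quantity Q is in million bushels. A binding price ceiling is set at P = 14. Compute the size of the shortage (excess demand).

With P fixed at 14, quantity demanded is 694 and quantity supplied is 614.
Shortage = Qd - Qs = 694 - 614 = 80.

Shortage = 80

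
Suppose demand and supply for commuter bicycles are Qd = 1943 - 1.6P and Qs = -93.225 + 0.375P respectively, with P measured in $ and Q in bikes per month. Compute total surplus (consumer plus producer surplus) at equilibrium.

Equating demand and supply, 1943 - 1.6P = -93.225 + 0.375P gives 1.975P = 2036.225, so P* = 1031.
Then Q* = 1943 - 1.6(1031) = 293.4.
Demand choke price = 1214.375; supply choke price = 248.6. CS = ½(1214.375 - 1031)(293.4) = 26901.1125; PS = ½(1031 - 248.6)(293.4) = 114778.08. Total surplus = 141679.1925.

Total surplus = 141679.1925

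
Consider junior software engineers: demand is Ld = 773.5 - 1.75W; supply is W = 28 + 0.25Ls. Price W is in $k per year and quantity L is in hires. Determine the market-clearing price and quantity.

W* = 154, L* = 504

Solving each curve for L: Ls = -112 + 4W.
Set Ld = Ls: 773.5 - 1.75W = -112 + 4W, so 885.5 = 5.75W and W* = 154.
Substitute back: L* = 773.5 - 1.75(154) = 504.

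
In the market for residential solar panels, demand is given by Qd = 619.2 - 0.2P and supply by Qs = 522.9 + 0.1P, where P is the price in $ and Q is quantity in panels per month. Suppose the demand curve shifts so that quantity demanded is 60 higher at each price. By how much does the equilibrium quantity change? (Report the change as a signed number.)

Set Qd = Qs: 619.2 - 0.2P = 522.9 + 0.1P, so 96.3 = 0.3P and P* = 321.
From the demand curve, Q* = 619.2 - 0.2(321) = 555.
After the shift, demand is Qd = 679.2 - 0.2P.
New equilibrium: 156.3 = 0.3P, so P = 521 and Q = 575.
ΔQ = 575 - 555 = 20.

ΔQ = 20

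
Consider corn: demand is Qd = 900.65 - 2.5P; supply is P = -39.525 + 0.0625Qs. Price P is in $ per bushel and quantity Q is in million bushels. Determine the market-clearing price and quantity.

P* = 14.5, Q* = 864.4

Inverting to quantity form: Qs = 632.4 + 16P.
Set Qd = Qs: 900.65 - 2.5P = 632.4 + 16P, so 268.25 = 18.5P and P* = 14.5.
Plugging P* into demand: Q* = 900.65 - 2.5(14.5) = 864.4.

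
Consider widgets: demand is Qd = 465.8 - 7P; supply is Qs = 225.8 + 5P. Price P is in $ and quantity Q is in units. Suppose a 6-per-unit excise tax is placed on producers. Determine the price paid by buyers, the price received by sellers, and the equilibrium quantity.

Producers keep P_s = P_b - 6 per unit, so supply in terms of the buyer price is Qs = 195.8 + 5P_b.
Market clearing requires 465.8 - 7P_b = 195.8 + 5P_b; hence 270 = 12P_b and P_b = 22.5.
So P_s = 16.5 and the quantity traded is Q = 465.8 - 7(22.5) = 308.3.

P_b = 22.5, P_s = 16.5, Q = 308.3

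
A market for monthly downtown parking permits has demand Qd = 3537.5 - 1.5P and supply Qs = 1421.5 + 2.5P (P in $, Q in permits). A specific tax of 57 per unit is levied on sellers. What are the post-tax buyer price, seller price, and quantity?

P_b = 564.625, P_s = 507.625, Q = 2690.5625

Sellers keep P_s = P_b - 57 per unit, so supply in terms of the buyer price is Qs = 1279 + 2.5P_b.
Market clearing requires 3537.5 - 1.5P_b = 1279 + 2.5P_b; hence 2258.5 = 4P_b and P_b = 564.625.
So P_s = 507.625 and the quantity traded is Q = 3537.5 - 1.5(564.625) = 2690.5625.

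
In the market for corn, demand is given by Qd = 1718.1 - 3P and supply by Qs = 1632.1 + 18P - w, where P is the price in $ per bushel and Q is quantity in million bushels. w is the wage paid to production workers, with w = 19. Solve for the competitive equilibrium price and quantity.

With w = 19, supply is Qs = 1613.1 + 18P.
The market clears where 1718.1 - 3P = 1613.1 + 18P. Rearranging, 21P = 105, hence P* = 5.
Substitute back: Q* = 1718.1 - 3(5) = 1703.1.

P* = 5, Q* = 1703.1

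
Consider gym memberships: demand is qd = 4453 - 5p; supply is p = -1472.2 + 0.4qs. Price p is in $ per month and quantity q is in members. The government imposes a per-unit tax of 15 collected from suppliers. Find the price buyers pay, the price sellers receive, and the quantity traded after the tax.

Rewriting in direct form: qs = 3680.5 + 2.5p.
Suppliers keep p_s = p_b - 15 per unit, so supply in terms of the buyer price is qs = 3643 + 2.5p_b.
Equate demand and the shifted supply: 4453 - 5p_b = 3643 + 2.5p_b, giving 7.5p_b = 810, so p_b = 108.
Then p_s = 108 - 15 = 93 and q = 4453 - 5(108) = 3913.

p_b = 108, p_s = 93, q = 3913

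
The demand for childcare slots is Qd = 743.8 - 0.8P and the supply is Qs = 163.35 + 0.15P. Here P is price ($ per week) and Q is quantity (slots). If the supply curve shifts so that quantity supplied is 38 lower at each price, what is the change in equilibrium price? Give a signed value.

ΔP = 40

Equating demand and supply, 743.8 - 0.8P = 163.35 + 0.15P gives 0.95P = 580.45, so P* = 611.
From the demand curve, Q* = 743.8 - 0.8(611) = 255.
After the shift, supply is Qs = 125.35 + 0.15P.
The new intersection has 618.45 = 0.95P, i.e. P = 651, Q = 223.
ΔP = 651 - 611 = 40.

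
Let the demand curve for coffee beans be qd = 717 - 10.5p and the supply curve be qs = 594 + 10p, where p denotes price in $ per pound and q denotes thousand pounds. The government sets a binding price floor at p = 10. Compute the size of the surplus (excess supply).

Surplus = 82

With p fixed at 10, quantity demanded is 612 and quantity supplied is 694.
Surplus = qs - qd = 694 - 612 = 82.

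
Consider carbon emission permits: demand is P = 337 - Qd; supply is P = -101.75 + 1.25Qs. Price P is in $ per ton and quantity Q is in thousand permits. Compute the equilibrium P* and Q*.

Inverting to quantity form: Qd = 337 - P and Qs = 81.4 + 0.8P.
At equilibrium Qd = Qs, so 337 - P = 81.4 + 0.8P; collecting terms, 255.6 = 1.8P and P* = 142.
From the demand curve, Q* = 337 - 142 = 195.

P* = 142, Q* = 195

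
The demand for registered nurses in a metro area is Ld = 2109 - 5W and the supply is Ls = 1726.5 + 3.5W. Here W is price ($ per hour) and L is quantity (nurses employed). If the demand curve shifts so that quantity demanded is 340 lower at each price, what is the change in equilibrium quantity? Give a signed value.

ΔL = -140

Equating demand and supply, 2109 - 5W = 1726.5 + 3.5W gives 8.5W = 382.5, so W* = 45.
Substitute back: L* = 2109 - 5(45) = 1884.
After the shift, demand is Ld = 1769 - 5W.
New equilibrium: 42.5 = 8.5W, so W = 5 and L = 1744.
ΔL = 1744 - 1884 = -140.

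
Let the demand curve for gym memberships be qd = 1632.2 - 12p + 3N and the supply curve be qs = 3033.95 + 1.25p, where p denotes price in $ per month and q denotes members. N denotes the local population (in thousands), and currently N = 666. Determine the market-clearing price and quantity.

p* = 45, q* = 3090.2

With N = 666, demand is qd = 3630.2 - 12p.
At equilibrium qd = qs, so 3630.2 - 12p = 3033.95 + 1.25p; collecting terms, 596.25 = 13.25p and p* = 45.
From the demand curve, q* = 3630.2 - 12(45) = 3090.2.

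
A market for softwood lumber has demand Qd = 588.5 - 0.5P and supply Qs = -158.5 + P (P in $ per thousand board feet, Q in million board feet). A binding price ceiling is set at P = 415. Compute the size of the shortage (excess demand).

Evaluating both curves at the ceiling price 415 gives Qd = 381, Qs = 256.5.
Shortage = Qd - Qs = 381 - 256.5 = 124.5.

Shortage = 124.5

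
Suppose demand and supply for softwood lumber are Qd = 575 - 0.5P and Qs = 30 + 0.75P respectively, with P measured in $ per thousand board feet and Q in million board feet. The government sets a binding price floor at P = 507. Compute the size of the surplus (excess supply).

Surplus = 88.75

At P = 507: Qd = 321.5 and Qs = 410.25.
Surplus = Qs - Qd = 410.25 - 321.5 = 88.75.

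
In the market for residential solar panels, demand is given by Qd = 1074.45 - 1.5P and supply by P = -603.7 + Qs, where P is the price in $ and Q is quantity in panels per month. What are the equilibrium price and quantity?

P* = 188.3, Q* = 792

Solving each curve for Q: Qs = 603.7 + P.
Equating demand and supply, 1074.45 - 1.5P = 603.7 + P gives 2.5P = 470.75, so P* = 188.3.
From the demand curve, Q* = 1074.45 - 1.5(188.3) = 792.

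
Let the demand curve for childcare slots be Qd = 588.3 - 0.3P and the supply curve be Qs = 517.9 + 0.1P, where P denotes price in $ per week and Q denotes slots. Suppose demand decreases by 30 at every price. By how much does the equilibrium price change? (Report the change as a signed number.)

ΔP = -75

Set Qd = Qs: 588.3 - 0.3P = 517.9 + 0.1P, so 70.4 = 0.4P and P* = 176.
From the demand curve, Q* = 588.3 - 0.3(176) = 535.5.
After the shift, demand is Qd = 558.3 - 0.3P.
New equilibrium: 40.4 = 0.4P, so P = 101 and Q = 528.
ΔP = 101 - 176 = -75.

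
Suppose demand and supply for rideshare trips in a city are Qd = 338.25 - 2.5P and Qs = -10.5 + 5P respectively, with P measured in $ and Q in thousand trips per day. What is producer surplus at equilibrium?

Producer surplus = 4928.4

The market clears where 338.25 - 2.5P = -10.5 + 5P. Rearranging, 7.5P = 348.75, hence P* = 46.5.
Plugging P* into demand: Q* = 338.25 - 2.5(46.5) = 222.
Supply choke price (Qs = 0): P = 2.1. Producer surplus = ½ × (46.5 - 2.1) × 222 = 4928.4.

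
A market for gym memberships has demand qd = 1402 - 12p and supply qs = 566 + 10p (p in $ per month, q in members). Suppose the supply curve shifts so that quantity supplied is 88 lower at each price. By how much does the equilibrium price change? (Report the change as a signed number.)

Δp = 4

Equating demand and supply, 1402 - 12p = 566 + 10p gives 22p = 836, so p* = 38.
Plugging p* into demand: q* = 1402 - 12(38) = 946.
After the shift, supply is qs = 478 + 10p.
The new intersection has 924 = 22p, i.e. p = 42, q = 898.
Δp = 42 - 38 = 4.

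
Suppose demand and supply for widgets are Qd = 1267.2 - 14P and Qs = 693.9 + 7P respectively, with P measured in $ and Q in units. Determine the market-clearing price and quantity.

P* = 27.3, Q* = 885

Equating demand and supply, 1267.2 - 14P = 693.9 + 7P gives 21P = 573.3, so P* = 27.3.
Then Q* = 1267.2 - 14(27.3) = 885.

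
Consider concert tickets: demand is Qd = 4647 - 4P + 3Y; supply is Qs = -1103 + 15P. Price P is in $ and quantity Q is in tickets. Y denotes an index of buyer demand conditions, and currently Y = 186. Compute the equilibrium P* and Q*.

With Y = 186, demand is Qd = 5205 - 4P.
The market clears where 5205 - 4P = -1103 + 15P. Rearranging, 19P = 6308, hence P* = 332.
From the demand curve, Q* = 5205 - 4(332) = 3877.

P* = 332, Q* = 3877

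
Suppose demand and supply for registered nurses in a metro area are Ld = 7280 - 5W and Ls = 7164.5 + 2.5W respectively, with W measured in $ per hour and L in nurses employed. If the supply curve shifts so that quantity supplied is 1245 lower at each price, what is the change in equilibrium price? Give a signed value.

The market clears where 7280 - 5W = 7164.5 + 2.5W. Rearranging, 7.5W = 115.5, hence W* = 15.4.
Plugging W* into demand: L* = 7280 - 5(15.4) = 7203.
After the shift, supply is Ls = 5919.5 + 2.5W.
The new intersection has 1360.5 = 7.5W, i.e. W = 181.4, L = 6373.
ΔW = 181.4 - 15.4 = 166.

ΔW = 166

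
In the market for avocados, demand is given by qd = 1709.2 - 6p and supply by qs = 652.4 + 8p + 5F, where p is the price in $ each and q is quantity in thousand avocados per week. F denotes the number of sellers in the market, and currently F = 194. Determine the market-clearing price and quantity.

p* = 6.2, q* = 1672

With F = 194, supply is qs = 1622.4 + 8p.
Set qd = qs: 1709.2 - 6p = 1622.4 + 8p, so 86.8 = 14p and p* = 6.2.
Substitute back: q* = 1709.2 - 6(6.2) = 1672.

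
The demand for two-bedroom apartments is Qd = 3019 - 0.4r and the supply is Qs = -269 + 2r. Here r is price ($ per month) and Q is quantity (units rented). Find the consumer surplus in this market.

Consumer surplus = 7632301.25

The market clears where 3019 - 0.4r = -269 + 2r. Rearranging, 2.4r = 3288, hence r* = 1370.
From the demand curve, Q* = 3019 - 0.4(1370) = 2471.
Demand choke price (Qd = 0): r = 3019/0.4 = 7547.5. Consumer surplus = ½ × (7547.5 - 1370) × 2471 = 7632301.25.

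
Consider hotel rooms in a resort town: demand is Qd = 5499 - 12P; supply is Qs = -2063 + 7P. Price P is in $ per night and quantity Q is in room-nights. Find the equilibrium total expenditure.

Total expenditure = 287754

Set Qd = Qs: 5499 - 12P = -2063 + 7P, so 7562 = 19P and P* = 398.
Then Q* = 5499 - 12(398) = 723.
Total expenditure = P* × Q* = 398 × 723 = 287754.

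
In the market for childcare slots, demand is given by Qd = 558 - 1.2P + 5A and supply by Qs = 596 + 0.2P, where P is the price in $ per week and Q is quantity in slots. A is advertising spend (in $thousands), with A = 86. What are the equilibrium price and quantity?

With A = 86, demand is Qd = 988 - 1.2P.
At equilibrium Qd = Qs, so 988 - 1.2P = 596 + 0.2P; collecting terms, 392 = 1.4P and P* = 280.
From the demand curve, Q* = 988 - 1.2(280) = 652.

P* = 280, Q* = 652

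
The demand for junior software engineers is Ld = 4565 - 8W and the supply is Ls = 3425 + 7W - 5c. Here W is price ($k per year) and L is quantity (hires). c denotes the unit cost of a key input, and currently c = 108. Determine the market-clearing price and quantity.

With c = 108, supply is Ls = 2885 + 7W.
Set Ld = Ls: 4565 - 8W = 2885 + 7W, so 1680 = 15W and W* = 112.
Substitute back: L* = 4565 - 8(112) = 3669.

W* = 112, L* = 3669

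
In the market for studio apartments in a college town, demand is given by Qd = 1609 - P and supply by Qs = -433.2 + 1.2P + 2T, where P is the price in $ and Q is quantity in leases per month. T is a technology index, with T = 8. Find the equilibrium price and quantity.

With T = 8, supply is Qs = -417.2 + 1.2P.
Set Qd = Qs: 1609 - P = -417.2 + 1.2P, so 2026.2 = 2.2P and P* = 921.
Substitute back: Q* = 1609 - 921 = 688.

P* = 921, Q* = 688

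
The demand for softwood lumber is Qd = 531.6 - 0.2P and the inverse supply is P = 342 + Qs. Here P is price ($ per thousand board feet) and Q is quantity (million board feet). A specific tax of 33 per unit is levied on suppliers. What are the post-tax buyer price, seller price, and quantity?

Inverting to quantity form: Qs = -342 + P.
With a tax of 33 on suppliers, they supply based on the net price P_s = P_b - 33, so Qs = -375 + P_b.
Equate demand and the shifted supply: 531.6 - 0.2P_b = -375 + P_b, giving 1.2P_b = 906.6, so P_b = 755.5.
Then P_s = 755.5 - 33 = 722.5 and Q = 531.6 - 0.2(755.5) = 380.5.

P_b = 755.5, P_s = 722.5, Q = 380.5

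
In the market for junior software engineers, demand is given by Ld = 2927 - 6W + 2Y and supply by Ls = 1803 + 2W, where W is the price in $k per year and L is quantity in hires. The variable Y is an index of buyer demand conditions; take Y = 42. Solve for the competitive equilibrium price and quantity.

W* = 151, L* = 2105

With Y = 42, demand is Ld = 3011 - 6W.
The market clears where 3011 - 6W = 1803 + 2W. Rearranging, 8W = 1208, hence W* = 151.
From the demand curve, L* = 3011 - 6(151) = 2105.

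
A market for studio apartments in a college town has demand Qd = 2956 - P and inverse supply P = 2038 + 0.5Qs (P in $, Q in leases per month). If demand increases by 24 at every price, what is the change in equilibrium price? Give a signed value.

Solving each curve for Q: Qs = -4076 + 2P.
Equating demand and supply, 2956 - P = -4076 + 2P gives 3P = 7032, so P* = 2344.
Plugging P* into demand: Q* = 2956 - 2344 = 612.
After the shift, demand is Qd = 2980 - P.
The new intersection has 7056 = 3P, i.e. P = 2352, Q = 628.
ΔP = 2352 - 2344 = 8.

ΔP = 8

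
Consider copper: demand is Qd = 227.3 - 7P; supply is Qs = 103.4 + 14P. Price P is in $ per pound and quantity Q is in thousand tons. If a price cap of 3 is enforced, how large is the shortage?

Shortage = 60.9

At P = 3: Qd = 206.3 and Qs = 145.4.
Shortage = Qd - Qs = 206.3 - 145.4 = 60.9.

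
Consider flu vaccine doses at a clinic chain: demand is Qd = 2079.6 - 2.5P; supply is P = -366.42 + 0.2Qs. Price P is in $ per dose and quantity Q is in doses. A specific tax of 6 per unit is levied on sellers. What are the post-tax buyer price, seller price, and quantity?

Inverting to quantity form: Qs = 1832.1 + 5P.
Sellers keep P_s = P_b - 6 per unit, so supply in terms of the buyer price is Qs = 1802.1 + 5P_b.
Market clearing requires 2079.6 - 2.5P_b = 1802.1 + 5P_b; hence 277.5 = 7.5P_b and P_b = 37.
So P_s = 31 and the quantity traded is Q = 2079.6 - 2.5(37) = 1987.1.

P_b = 37, P_s = 31, Q = 1987.1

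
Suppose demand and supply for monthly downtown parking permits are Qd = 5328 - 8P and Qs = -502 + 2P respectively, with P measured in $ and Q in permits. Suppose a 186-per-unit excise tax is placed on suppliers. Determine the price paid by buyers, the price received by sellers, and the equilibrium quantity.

The tax drives a wedge P_b - P_s = 186. Substituting P_s = P_b - 186 into supply: Qs = -874 + 2P_b.
Market clearing requires 5328 - 8P_b = -874 + 2P_b; hence 6202 = 10P_b and P_b = 620.2.
Then P_s = 620.2 - 186 = 434.2 and Q = 5328 - 8(620.2) = 366.4.

P_b = 620.2, P_s = 434.2, Q = 366.4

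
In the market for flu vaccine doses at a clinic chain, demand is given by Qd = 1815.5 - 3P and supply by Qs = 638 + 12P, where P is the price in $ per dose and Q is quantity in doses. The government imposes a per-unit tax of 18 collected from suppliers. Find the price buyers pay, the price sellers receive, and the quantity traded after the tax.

P_b = 92.9, P_s = 74.9, Q = 1536.8

With a tax of 18 on suppliers, they supply based on the net price P_s = P_b - 18, so Qs = 422 + 12P_b.
Set Qd = Qs: 1815.5 - 3P_b = 422 + 12P_b, so 1393.5 = 15P_b and P_b = 92.9.
So P_s = 74.9 and the quantity traded is Q = 1815.5 - 3(92.9) = 1536.8.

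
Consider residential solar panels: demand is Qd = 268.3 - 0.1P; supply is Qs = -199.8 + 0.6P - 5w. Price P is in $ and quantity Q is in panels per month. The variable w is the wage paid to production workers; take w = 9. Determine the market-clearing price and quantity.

P* = 733, Q* = 195

With w = 9, supply is Qs = -244.8 + 0.6P.
Equating demand and supply, 268.3 - 0.1P = -244.8 + 0.6P gives 0.7P = 513.1, so P* = 733.
From the demand curve, Q* = 268.3 - 0.1(733) = 195.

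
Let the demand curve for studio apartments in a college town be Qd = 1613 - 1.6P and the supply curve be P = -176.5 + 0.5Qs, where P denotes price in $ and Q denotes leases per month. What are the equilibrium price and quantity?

P* = 350, Q* = 1053

In direct form, Qs = 353 + 2P.
Set Qd = Qs: 1613 - 1.6P = 353 + 2P, so 1260 = 3.6P and P* = 350.
Plugging P* into demand: Q* = 1613 - 1.6(350) = 1053.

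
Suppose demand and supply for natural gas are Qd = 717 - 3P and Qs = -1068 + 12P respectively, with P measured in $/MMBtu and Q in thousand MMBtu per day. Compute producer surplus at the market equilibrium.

Producer surplus = 5400

At equilibrium Qd = Qs, so 717 - 3P = -1068 + 12P; collecting terms, 1785 = 15P and P* = 119.
Substitute back: Q* = 717 - 3(119) = 360.
Supply choke price (Qs = 0): P = 89. Producer surplus = ½ × (119 - 89) × 360 = 5400.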